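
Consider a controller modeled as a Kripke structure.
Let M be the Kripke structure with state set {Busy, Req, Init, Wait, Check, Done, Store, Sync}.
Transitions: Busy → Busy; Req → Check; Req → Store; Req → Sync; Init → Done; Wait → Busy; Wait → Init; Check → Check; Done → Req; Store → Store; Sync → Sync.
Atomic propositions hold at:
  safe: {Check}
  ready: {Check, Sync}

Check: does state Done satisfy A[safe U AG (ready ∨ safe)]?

No

Sat(ready ∨ safe) = {Check, Sync}
AG (ready ∨ safe): greatest fixpoint, start Z0 = {Check, Sync}, keep only states in Sat with every successor in Z. Already a fixed point.
Sat(AG (ready ∨ safe)) = {Check, Sync}
A[safe U AG (ready ∨ safe)]: least fixpoint, start Z0 = Sat(AG (ready ∨ safe)) = {Check, Sync}, add states in Sat(safe) with every successor in Z. Already a fixed point.
Sat(A[safe U AG (ready ∨ safe)]) = {Check, Sync}
Done ∉ Sat(A[safe U AG (ready ∨ safe)]) = {Check, Sync}, so the formula does not hold at Done.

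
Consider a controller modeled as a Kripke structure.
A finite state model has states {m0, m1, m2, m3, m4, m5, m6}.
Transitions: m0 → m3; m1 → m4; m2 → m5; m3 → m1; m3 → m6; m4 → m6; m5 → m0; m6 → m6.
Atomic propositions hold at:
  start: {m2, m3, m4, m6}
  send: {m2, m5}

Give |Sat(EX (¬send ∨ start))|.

6

Sat(¬send) = {m0, m1, m3, m4, m6}
Sat(¬send ∨ start) = {m0, m1, m2, m3, m4, m6}
Sat(EX (¬send ∨ start)) = {s : some successor in {m0, m1, m2, m3, m4, m6}} = {m0, m1, m3, m4, m5, m6}
|Sat(EX (¬send ∨ start))| = |{m0, m1, m3, m4, m5, m6}| = 6.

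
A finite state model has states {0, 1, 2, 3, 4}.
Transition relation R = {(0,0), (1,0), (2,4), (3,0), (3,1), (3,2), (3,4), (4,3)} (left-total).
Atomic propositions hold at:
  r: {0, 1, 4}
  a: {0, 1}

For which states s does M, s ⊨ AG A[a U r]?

{0, 1}

A[a U r]: least fixpoint, start Z0 = Sat(r) = {0, 1, 4}, add states in Sat(a) with every successor in Z. Already a fixed point.
Sat(A[a U r]) = {0, 1, 4}
AG A[a U r]: greatest fixpoint, start Z0 = {0, 1, 4}, keep only states in Sat with every successor in Z. Z1 = {0, 1}; fixed.
Sat(AG A[a U r]) = {0, 1}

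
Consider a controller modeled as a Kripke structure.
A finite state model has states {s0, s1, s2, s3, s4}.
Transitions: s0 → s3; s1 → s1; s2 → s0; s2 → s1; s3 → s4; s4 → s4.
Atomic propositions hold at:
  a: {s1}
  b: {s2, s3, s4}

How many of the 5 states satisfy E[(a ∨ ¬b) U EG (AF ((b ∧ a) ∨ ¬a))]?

Sat(¬b) = {s0, s1}
Sat(a ∨ ¬b) = {s0, s1}
Sat(b ∧ a) = ∅
Sat(¬a) = {s0, s2, s3, s4}
Sat((b ∧ a) ∨ ¬a) = {s0, s2, s3, s4}
AF ((b ∧ a) ∨ ¬a): least fixpoint, start Z0 = {s0, s2, s3, s4}, add states with every successor in Z. Already a fixed point.
Sat(AF ((b ∧ a) ∨ ¬a)) = {s0, s2, s3, s4}
EG (AF ((b ∧ a) ∨ ¬a)): greatest fixpoint, start Z0 = {s0, s2, s3, s4}, keep only states in Sat with some successor in Z. Already a fixed point.
Sat(EG (AF ((b ∧ a) ∨ ¬a))) = {s0, s2, s3, s4}
E[(a ∨ ¬b) U EG (AF ((b ∧ a) ∨ ¬a))]: least fixpoint, start Z0 = Sat(EG (AF ((b ∧ a) ∨ ¬a))) = {s0, s2, s3, s4}, add states in Sat(a ∨ ¬b) with some successor in Z. Already a fixed point.
Sat(E[(a ∨ ¬b) U EG (AF ((b ∧ a) ∨ ¬a))]) = {s0, s2, s3, s4}
|Sat(E[(a ∨ ¬b) U EG (AF ((b ∧ a) ∨ ¬a))])| = |{s0, s2, s3, s4}| = 4.

4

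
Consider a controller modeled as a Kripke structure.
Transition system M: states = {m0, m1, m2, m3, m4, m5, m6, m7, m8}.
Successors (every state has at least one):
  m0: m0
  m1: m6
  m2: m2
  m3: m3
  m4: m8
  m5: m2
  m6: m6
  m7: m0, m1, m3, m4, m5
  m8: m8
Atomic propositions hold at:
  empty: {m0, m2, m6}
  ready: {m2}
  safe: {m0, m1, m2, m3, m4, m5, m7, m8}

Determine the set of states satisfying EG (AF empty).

AF empty: least fixpoint, start Z0 = {m0, m2, m6}, add states with every successor in Z. Z1 = {m0, m1, m2, m5, m6}; fixed.
Sat(AF empty) = {m0, m1, m2, m5, m6}
EG (AF empty): greatest fixpoint, start Z0 = {m0, m1, m2, m5, m6}, keep only states in Sat with some successor in Z. Already a fixed point.
Sat(EG (AF empty)) = {m0, m1, m2, m5, m6}

{m0, m1, m2, m5, m6}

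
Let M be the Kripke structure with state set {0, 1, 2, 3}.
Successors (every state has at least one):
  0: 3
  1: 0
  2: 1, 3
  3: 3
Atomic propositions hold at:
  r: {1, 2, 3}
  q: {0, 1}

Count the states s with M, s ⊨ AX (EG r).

2

EG r: greatest fixpoint, start Z0 = {1, 2, 3}, keep only states in Sat with some successor in Z. Z1 = {2, 3}; fixed.
Sat(EG r) = {2, 3}
Sat(AX (EG r)) = {s : every successor in {2, 3}} = {0, 3}
|Sat(AX (EG r))| = |{0, 3}| = 2.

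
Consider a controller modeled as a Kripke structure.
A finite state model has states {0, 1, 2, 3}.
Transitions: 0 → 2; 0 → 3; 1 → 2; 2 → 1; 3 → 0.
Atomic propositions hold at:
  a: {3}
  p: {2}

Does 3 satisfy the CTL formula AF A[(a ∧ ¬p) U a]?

Sat(¬p) = {0, 1, 3}
Sat(a ∧ ¬p) = {3}
A[(a ∧ ¬p) U a]: least fixpoint, start Z0 = Sat(a) = {3}, add states in Sat(a ∧ ¬p) with every successor in Z. Already a fixed point.
Sat(A[(a ∧ ¬p) U a]) = {3}
AF A[(a ∧ ¬p) U a]: least fixpoint, start Z0 = {3}, add states with every successor in Z. Already a fixed point.
Sat(AF A[(a ∧ ¬p) U a]) = {3}
3 ∈ Sat(AF A[(a ∧ ¬p) U a]) = {3}, so the formula holds at 3.

Yes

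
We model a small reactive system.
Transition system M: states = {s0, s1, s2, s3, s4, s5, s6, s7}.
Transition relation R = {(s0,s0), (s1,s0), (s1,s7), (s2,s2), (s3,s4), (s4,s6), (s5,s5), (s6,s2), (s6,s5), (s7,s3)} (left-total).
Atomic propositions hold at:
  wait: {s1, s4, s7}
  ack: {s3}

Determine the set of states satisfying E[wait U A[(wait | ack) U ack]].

Sat(wait | ack) = {s1, s3, s4, s7}
A[(wait | ack) U ack]: least fixpoint, start Z0 = Sat(ack) = {s3}, add states in Sat(wait | ack) with every successor in Z. Z1 = {s3, s7}; fixed.
Sat(A[(wait | ack) U ack]) = {s3, s7}
E[wait U A[(wait | ack) U ack]]: least fixpoint, start Z0 = Sat(A[(wait | ack) U ack]) = {s3, s7}, add states in Sat(wait) with some successor in Z. Z1 = {s1, s3, s7}; fixed.
Sat(E[wait U A[(wait | ack) U ack]]) = {s1, s3, s7}

{s1, s3, s7}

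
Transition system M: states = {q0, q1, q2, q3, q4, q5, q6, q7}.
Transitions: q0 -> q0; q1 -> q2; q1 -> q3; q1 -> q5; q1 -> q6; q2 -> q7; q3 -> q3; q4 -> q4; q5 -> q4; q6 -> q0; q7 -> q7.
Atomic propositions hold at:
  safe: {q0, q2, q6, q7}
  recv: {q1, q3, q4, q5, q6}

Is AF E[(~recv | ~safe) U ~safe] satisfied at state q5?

Yes

Sat(~recv) = {q0, q2, q7}
Sat(~safe) = {q1, q3, q4, q5}
Sat(~recv | ~safe) = {q0, q1, q2, q3, q4, q5, q7}
E[(~recv | ~safe) U ~safe]: least fixpoint, start Z0 = Sat(~safe) = {q1, q3, q4, q5}, add states in Sat(~recv | ~safe) with some successor in Z. Already a fixed point.
Sat(E[(~recv | ~safe) U ~safe]) = {q1, q3, q4, q5}
AF E[(~recv | ~safe) U ~safe]: least fixpoint, start Z0 = {q1, q3, q4, q5}, add states with every successor in Z. Already a fixed point.
Sat(AF E[(~recv | ~safe) U ~safe]) = {q1, q3, q4, q5}
q5 ∈ Sat(AF E[(~recv | ~safe) U ~safe]) = {q1, q3, q4, q5}, so the formula holds at q5.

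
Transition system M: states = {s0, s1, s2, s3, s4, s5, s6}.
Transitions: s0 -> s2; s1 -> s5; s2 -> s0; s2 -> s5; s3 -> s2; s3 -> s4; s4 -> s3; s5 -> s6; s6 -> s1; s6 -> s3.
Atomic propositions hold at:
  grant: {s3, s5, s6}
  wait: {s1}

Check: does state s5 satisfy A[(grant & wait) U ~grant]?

Sat(grant & wait) = ∅
Sat(~grant) = {s0, s1, s2, s4}
A[(grant & wait) U ~grant]: least fixpoint, start Z0 = Sat(~grant) = {s0, s1, s2, s4}, add states in Sat(grant & wait) with every successor in Z. Already a fixed point.
Sat(A[(grant & wait) U ~grant]) = {s0, s1, s2, s4}
s5 ∉ Sat(A[(grant & wait) U ~grant]) = {s0, s1, s2, s4}, so the formula does not hold at s5.

No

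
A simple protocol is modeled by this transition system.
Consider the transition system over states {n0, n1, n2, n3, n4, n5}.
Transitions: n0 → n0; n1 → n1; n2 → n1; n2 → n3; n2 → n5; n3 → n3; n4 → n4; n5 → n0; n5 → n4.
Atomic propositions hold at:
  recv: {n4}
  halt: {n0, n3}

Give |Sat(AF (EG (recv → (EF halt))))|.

EF halt: least fixpoint, start Z0 = {n0, n3}, add states with some successor in Z. Z1 = {n0, n2, n3, n5}; fixed.
Sat(EF halt) = {n0, n2, n3, n5}
Sat(recv → (EF halt)) = {n0, n1, n2, n3, n5}
EG (recv → (EF halt)): greatest fixpoint, start Z0 = {n0, n1, n2, n3, n5}, keep only states in Sat with some successor in Z. Already a fixed point.
Sat(EG (recv → (EF halt))) = {n0, n1, n2, n3, n5}
AF (EG (recv → (EF halt))): least fixpoint, start Z0 = {n0, n1, n2, n3, n5}, add states with every successor in Z. Already a fixed point.
Sat(AF (EG (recv → (EF halt)))) = {n0, n1, n2, n3, n5}
|Sat(AF (EG (recv → (EF halt))))| = |{n0, n1, n2, n3, n5}| = 5.

5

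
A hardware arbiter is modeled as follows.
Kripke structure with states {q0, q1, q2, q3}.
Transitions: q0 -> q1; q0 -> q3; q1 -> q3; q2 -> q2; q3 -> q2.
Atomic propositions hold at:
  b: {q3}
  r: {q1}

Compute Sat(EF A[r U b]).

{q0, q1, q3}

A[r U b]: least fixpoint, start Z0 = Sat(b) = {q3}, add states in Sat(r) with every successor in Z. Z1 = {q1, q3}; fixed.
Sat(A[r U b]) = {q1, q3}
EF A[r U b]: least fixpoint, start Z0 = {q1, q3}, add states with some successor in Z. Z1 = {q0, q1, q3}; fixed.
Sat(EF A[r U b]) = {q0, q1, q3}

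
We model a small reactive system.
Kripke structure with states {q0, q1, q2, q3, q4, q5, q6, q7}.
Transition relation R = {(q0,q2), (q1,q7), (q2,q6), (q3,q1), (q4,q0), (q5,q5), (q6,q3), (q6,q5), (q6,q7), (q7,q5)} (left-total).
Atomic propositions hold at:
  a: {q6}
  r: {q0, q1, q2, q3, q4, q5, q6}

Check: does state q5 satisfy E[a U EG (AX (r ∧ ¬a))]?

Yes

Sat(¬a) = {q0, q1, q2, q3, q4, q5, q7}
Sat(r ∧ ¬a) = {q0, q1, q2, q3, q4, q5}
Sat(AX (r ∧ ¬a)) = {s : every successor in {q0, q1, q2, q3, q4, q5}} = {q0, q3, q4, q5, q7}
EG (AX (r ∧ ¬a)): greatest fixpoint, start Z0 = {q0, q3, q4, q5, q7}, keep only states in Sat with some successor in Z. Z1 = {q4, q5, q7}; Z2 = {q5, q7}; fixed.
Sat(EG (AX (r ∧ ¬a))) = {q5, q7}
E[a U EG (AX (r ∧ ¬a))]: least fixpoint, start Z0 = Sat(EG (AX (r ∧ ¬a))) = {q5, q7}, add states in Sat(a) with some successor in Z. Z1 = {q5, q6, q7}; fixed.
Sat(E[a U EG (AX (r ∧ ¬a))]) = {q5, q6, q7}
q5 ∈ Sat(E[a U EG (AX (r ∧ ¬a))]) = {q5, q6, q7}, so the formula holds at q5.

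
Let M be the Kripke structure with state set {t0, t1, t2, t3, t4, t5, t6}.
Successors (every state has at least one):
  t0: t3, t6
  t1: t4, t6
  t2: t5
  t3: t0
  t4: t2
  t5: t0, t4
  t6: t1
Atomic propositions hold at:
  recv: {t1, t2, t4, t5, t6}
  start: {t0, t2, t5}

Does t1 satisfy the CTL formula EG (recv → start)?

No

Sat(recv → start) = {t0, t2, t3, t5}
EG (recv → start): greatest fixpoint, start Z0 = {t0, t2, t3, t5}, keep only states in Sat with some successor in Z. Already a fixed point.
Sat(EG (recv → start)) = {t0, t2, t3, t5}
t1 ∉ Sat(EG (recv → start)) = {t0, t2, t3, t5}, so the formula does not hold at t1.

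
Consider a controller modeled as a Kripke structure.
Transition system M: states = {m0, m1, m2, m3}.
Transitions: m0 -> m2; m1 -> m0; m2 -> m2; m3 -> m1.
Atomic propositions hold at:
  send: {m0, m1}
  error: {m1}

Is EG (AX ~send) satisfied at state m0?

Sat(~send) = {m2, m3}
Sat(AX ~send) = {s : every successor in {m2, m3}} = {m0, m2}
EG (AX ~send): greatest fixpoint, start Z0 = {m0, m2}, keep only states in Sat with some successor in Z. Already a fixed point.
Sat(EG (AX ~send)) = {m0, m2}
m0 ∈ Sat(EG (AX ~send)) = {m0, m2}, so the formula holds at m0.

Yes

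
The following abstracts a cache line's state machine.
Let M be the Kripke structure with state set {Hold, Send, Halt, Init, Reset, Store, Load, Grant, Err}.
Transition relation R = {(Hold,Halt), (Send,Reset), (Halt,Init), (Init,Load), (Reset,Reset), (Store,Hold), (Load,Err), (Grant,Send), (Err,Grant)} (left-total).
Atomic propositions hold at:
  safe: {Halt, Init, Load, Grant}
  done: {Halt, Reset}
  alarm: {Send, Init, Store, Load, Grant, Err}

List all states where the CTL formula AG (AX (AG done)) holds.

{Send, Reset}

AG done: greatest fixpoint, start Z0 = {Halt, Reset}, keep only states in Sat with every successor in Z. Z1 = {Reset}; fixed.
Sat(AG done) = {Reset}
Sat(AX (AG done)) = {s : every successor in {Reset}} = {Send, Reset}
AG (AX (AG done)): greatest fixpoint, start Z0 = {Send, Reset}, keep only states in Sat with every successor in Z. Already a fixed point.
Sat(AG (AX (AG done))) = {Send, Reset}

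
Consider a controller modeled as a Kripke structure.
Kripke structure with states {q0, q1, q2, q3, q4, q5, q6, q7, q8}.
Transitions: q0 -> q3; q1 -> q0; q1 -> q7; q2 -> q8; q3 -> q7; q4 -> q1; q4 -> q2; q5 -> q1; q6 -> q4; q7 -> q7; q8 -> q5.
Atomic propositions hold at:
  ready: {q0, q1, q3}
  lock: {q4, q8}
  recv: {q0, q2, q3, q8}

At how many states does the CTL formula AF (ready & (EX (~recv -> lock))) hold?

Sat(~recv) = {q1, q4, q5, q6, q7}
Sat(~recv -> lock) = {q0, q2, q3, q4, q8}
Sat(EX (~recv -> lock)) = {s : some successor in {q0, q2, q3, q4, q8}} = {q0, q1, q2, q4, q6}
Sat(ready & (EX (~recv -> lock))) = {q0, q1}
AF (ready & (EX (~recv -> lock))): least fixpoint, start Z0 = {q0, q1}, add states with every successor in Z. Z1 = {q0, q1, q5}; Z2 = {q0, q1, q5, q8}; Z3 = {q0, q1, q2, q5, q8}; Z4 = {q0, q1, q2, q4, q5, q8}; Z5 = {q0, q1, q2, q4, q5, q6, q8}; fixed.
Sat(AF (ready & (EX (~recv -> lock)))) = {q0, q1, q2, q4, q5, q6, q8}
|Sat(AF (ready & (EX (~recv -> lock))))| = |{q0, q1, q2, q4, q5, q6, q8}| = 7.

7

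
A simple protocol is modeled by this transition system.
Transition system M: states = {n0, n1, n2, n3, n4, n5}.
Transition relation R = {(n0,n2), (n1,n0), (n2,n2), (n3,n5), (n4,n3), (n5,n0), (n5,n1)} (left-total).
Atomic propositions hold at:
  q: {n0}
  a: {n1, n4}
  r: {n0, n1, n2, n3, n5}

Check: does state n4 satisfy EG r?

EG r: greatest fixpoint, start Z0 = {n0, n1, n2, n3, n5}, keep only states in Sat with some successor in Z. Already a fixed point.
Sat(EG r) = {n0, n1, n2, n3, n5}
n4 ∉ Sat(EG r) = {n0, n1, n2, n3, n5}, so the formula does not hold at n4.

No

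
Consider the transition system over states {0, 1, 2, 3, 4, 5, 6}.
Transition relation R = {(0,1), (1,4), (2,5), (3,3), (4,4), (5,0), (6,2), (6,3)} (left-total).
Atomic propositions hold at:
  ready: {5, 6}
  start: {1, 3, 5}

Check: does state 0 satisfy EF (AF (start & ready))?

No

Sat(start & ready) = {5}
AF (start & ready): least fixpoint, start Z0 = {5}, add states with every successor in Z. Z1 = {2, 5}; fixed.
Sat(AF (start & ready)) = {2, 5}
EF (AF (start & ready)): least fixpoint, start Z0 = {2, 5}, add states with some successor in Z. Z1 = {2, 5, 6}; fixed.
Sat(EF (AF (start & ready))) = {2, 5, 6}
0 ∉ Sat(EF (AF (start & ready))) = {2, 5, 6}, so the formula does not hold at 0.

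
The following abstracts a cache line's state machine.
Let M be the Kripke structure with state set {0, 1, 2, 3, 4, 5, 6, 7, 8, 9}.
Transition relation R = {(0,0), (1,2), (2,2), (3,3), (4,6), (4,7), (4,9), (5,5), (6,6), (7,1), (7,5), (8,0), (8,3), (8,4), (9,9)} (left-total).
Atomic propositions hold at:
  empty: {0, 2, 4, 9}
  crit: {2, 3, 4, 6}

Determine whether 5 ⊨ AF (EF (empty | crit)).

Sat(empty | crit) = {0, 2, 3, 4, 6, 9}
EF (empty | crit): least fixpoint, start Z0 = {0, 2, 3, 4, 6, 9}, add states with some successor in Z. Z1 = {0, 1, 2, 3, 4, 6, 8, 9}; Z2 = {0, 1, 2, 3, 4, 6, 7, 8, 9}; fixed.
Sat(EF (empty | crit)) = {0, 1, 2, 3, 4, 6, 7, 8, 9}
AF (EF (empty | crit)): least fixpoint, start Z0 = {0, 1, 2, 3, 4, 6, 7, 8, 9}, add states with every successor in Z. Already a fixed point.
Sat(AF (EF (empty | crit))) = {0, 1, 2, 3, 4, 6, 7, 8, 9}
5 ∉ Sat(AF (EF (empty | crit))) = {0, 1, 2, 3, 4, 6, 7, 8, 9}, so the formula does not hold at 5.

No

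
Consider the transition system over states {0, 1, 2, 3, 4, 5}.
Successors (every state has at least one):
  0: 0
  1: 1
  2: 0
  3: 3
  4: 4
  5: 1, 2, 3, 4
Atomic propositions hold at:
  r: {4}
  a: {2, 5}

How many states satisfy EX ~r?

5

Sat(~r) = {0, 1, 2, 3, 5}
Sat(EX ~r) = {s : some successor in {0, 1, 2, 3, 5}} = {0, 1, 2, 3, 5}
|Sat(EX ~r)| = |{0, 1, 2, 3, 5}| = 5.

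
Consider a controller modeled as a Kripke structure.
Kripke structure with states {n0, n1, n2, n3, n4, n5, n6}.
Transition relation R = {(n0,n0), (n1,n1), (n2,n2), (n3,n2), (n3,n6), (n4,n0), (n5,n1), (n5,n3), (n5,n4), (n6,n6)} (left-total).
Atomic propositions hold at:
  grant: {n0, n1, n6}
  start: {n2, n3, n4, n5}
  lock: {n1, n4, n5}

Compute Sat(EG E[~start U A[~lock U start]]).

Sat(~start) = {n0, n1, n6}
Sat(~lock) = {n0, n2, n3, n6}
A[~lock U start]: least fixpoint, start Z0 = Sat(start) = {n2, n3, n4, n5}, add states in Sat(~lock) with every successor in Z. Already a fixed point.
Sat(A[~lock U start]) = {n2, n3, n4, n5}
E[~start U A[~lock U start]]: least fixpoint, start Z0 = Sat(A[~lock U start]) = {n2, n3, n4, n5}, add states in Sat(~start) with some successor in Z. Already a fixed point.
Sat(E[~start U A[~lock U start]]) = {n2, n3, n4, n5}
EG E[~start U A[~lock U start]]: greatest fixpoint, start Z0 = {n2, n3, n4, n5}, keep only states in Sat with some successor in Z. Z1 = {n2, n3, n5}; fixed.
Sat(EG E[~start U A[~lock U start]]) = {n2, n3, n5}

{n2, n3, n5}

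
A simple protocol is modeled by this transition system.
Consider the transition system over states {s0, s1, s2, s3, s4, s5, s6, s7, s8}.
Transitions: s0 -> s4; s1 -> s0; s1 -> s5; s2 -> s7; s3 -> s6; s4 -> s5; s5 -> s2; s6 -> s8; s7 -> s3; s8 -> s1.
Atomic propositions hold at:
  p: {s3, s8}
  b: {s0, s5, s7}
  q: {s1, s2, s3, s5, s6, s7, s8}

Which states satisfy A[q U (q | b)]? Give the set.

{s0, s1, s2, s3, s5, s6, s7, s8}

Sat(q | b) = {s0, s1, s2, s3, s5, s6, s7, s8}
A[q U (q | b)]: least fixpoint, start Z0 = Sat((q | b)) = {s0, s1, s2, s3, s5, s6, s7, s8}, add states in Sat(q) with every successor in Z. Already a fixed point.
Sat(A[q U (q | b)]) = {s0, s1, s2, s3, s5, s6, s7, s8}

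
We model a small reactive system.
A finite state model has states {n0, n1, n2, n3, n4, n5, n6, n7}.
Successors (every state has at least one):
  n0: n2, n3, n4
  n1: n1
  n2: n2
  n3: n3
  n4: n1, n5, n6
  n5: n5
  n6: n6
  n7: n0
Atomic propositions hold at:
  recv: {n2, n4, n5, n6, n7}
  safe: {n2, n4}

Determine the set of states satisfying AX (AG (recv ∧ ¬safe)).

Sat(¬safe) = {n0, n1, n3, n5, n6, n7}
Sat(recv ∧ ¬safe) = {n5, n6, n7}
AG (recv ∧ ¬safe): greatest fixpoint, start Z0 = {n5, n6, n7}, keep only states in Sat with every successor in Z. Z1 = {n5, n6}; fixed.
Sat(AG (recv ∧ ¬safe)) = {n5, n6}
Sat(AX (AG (recv ∧ ¬safe))) = {s : every successor in {n5, n6}} = {n5, n6}

{n5, n6}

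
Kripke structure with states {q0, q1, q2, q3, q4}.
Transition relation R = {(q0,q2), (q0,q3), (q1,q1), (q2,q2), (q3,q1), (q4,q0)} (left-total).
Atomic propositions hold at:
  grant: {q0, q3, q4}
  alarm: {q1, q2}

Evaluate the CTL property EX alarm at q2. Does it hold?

Yes

Sat(EX alarm) = {s : some successor in {q1, q2}} = {q0, q1, q2, q3}
q2 ∈ Sat(EX alarm) = {q0, q1, q2, q3}, so the formula holds at q2.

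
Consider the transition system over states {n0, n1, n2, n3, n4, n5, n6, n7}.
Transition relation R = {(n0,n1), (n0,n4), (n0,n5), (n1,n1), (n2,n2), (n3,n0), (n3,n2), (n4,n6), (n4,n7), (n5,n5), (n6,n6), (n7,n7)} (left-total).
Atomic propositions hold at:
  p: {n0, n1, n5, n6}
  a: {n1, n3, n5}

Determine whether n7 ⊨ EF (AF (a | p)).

No

Sat(a | p) = {n0, n1, n3, n5, n6}
AF (a | p): least fixpoint, start Z0 = {n0, n1, n3, n5, n6}, add states with every successor in Z. Already a fixed point.
Sat(AF (a | p)) = {n0, n1, n3, n5, n6}
EF (AF (a | p)): least fixpoint, start Z0 = {n0, n1, n3, n5, n6}, add states with some successor in Z. Z1 = {n0, n1, n3, n4, n5, n6}; fixed.
Sat(EF (AF (a | p))) = {n0, n1, n3, n4, n5, n6}
n7 ∉ Sat(EF (AF (a | p))) = {n0, n1, n3, n4, n5, n6}, so the formula does not hold at n7.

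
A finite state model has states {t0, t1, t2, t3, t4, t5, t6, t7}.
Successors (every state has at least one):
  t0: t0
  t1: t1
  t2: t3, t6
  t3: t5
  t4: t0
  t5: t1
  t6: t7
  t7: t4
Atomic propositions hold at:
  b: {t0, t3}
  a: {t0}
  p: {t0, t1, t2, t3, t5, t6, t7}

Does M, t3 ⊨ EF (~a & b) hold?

Sat(~a) = {t1, t2, t3, t4, t5, t6, t7}
Sat(~a & b) = {t3}
EF (~a & b): least fixpoint, start Z0 = {t3}, add states with some successor in Z. Z1 = {t2, t3}; fixed.
Sat(EF (~a & b)) = {t2, t3}
t3 ∈ Sat(EF (~a & b)) = {t2, t3}, so the formula holds at t3.

Yes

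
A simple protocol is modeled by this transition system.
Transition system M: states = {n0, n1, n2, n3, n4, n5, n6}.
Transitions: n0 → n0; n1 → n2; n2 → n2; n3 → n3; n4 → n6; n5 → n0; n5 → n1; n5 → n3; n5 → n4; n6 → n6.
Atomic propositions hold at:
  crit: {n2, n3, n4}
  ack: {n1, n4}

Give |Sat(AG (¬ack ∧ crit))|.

2

Sat(¬ack) = {n0, n2, n3, n5, n6}
Sat(¬ack ∧ crit) = {n2, n3}
AG (¬ack ∧ crit): greatest fixpoint, start Z0 = {n2, n3}, keep only states in Sat with every successor in Z. Already a fixed point.
Sat(AG (¬ack ∧ crit)) = {n2, n3}
|Sat(AG (¬ack ∧ crit))| = |{n2, n3}| = 2.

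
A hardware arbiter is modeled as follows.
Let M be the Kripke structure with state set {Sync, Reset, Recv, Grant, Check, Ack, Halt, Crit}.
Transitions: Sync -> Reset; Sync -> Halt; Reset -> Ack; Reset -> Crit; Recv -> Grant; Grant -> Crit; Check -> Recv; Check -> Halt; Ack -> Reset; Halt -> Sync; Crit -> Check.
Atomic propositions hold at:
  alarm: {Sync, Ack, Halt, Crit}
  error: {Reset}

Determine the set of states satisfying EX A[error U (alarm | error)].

Sat(alarm | error) = {Sync, Reset, Ack, Halt, Crit}
A[error U (alarm | error)]: least fixpoint, start Z0 = Sat((alarm | error)) = {Sync, Reset, Ack, Halt, Crit}, add states in Sat(error) with every successor in Z. Already a fixed point.
Sat(A[error U (alarm | error)]) = {Sync, Reset, Ack, Halt, Crit}
Sat(EX A[error U (alarm | error)]) = {s : some successor in {Sync, Reset, Ack, Halt, Crit}} = {Sync, Reset, Grant, Check, Ack, Halt}

{Sync, Reset, Grant, Check, Ack, Halt}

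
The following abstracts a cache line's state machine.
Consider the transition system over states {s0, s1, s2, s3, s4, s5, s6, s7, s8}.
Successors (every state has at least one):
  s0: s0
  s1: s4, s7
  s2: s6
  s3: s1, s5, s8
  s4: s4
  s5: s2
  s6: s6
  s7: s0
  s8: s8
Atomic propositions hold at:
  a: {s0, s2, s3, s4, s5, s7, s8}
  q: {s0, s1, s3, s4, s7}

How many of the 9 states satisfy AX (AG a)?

5

AG a: greatest fixpoint, start Z0 = {s0, s2, s3, s4, s5, s7, s8}, keep only states in Sat with every successor in Z. Z1 = {s0, s4, s5, s7, s8}; Z2 = {s0, s4, s7, s8}; fixed.
Sat(AG a) = {s0, s4, s7, s8}
Sat(AX (AG a)) = {s : every successor in {s0, s4, s7, s8}} = {s0, s1, s4, s7, s8}
|Sat(AX (AG a))| = |{s0, s1, s4, s7, s8}| = 5.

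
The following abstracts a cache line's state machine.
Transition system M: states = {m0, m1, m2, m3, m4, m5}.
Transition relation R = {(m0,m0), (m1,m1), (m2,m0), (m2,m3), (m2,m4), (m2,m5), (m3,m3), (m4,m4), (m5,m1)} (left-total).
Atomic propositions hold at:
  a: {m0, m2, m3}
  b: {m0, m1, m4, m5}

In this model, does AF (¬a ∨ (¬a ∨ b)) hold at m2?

No

Sat(¬a) = {m1, m4, m5}
Sat(¬a ∨ b) = {m0, m1, m4, m5}
Sat(¬a ∨ (¬a ∨ b)) = {m0, m1, m4, m5}
AF (¬a ∨ (¬a ∨ b)): least fixpoint, start Z0 = {m0, m1, m4, m5}, add states with every successor in Z. Already a fixed point.
Sat(AF (¬a ∨ (¬a ∨ b))) = {m0, m1, m4, m5}
m2 ∉ Sat(AF (¬a ∨ (¬a ∨ b))) = {m0, m1, m4, m5}, so the formula does not hold at m2.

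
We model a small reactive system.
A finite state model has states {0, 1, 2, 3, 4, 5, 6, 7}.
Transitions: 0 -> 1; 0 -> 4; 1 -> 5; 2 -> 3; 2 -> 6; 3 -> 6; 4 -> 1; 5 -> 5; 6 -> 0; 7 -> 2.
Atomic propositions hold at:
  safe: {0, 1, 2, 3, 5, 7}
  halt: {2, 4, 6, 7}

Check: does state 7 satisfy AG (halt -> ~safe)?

Sat(~safe) = {4, 6}
Sat(halt -> ~safe) = {0, 1, 3, 4, 5, 6}
AG (halt -> ~safe): greatest fixpoint, start Z0 = {0, 1, 3, 4, 5, 6}, keep only states in Sat with every successor in Z. Already a fixed point.
Sat(AG (halt -> ~safe)) = {0, 1, 3, 4, 5, 6}
7 ∉ Sat(AG (halt -> ~safe)) = {0, 1, 3, 4, 5, 6}, so the formula does not hold at 7.

No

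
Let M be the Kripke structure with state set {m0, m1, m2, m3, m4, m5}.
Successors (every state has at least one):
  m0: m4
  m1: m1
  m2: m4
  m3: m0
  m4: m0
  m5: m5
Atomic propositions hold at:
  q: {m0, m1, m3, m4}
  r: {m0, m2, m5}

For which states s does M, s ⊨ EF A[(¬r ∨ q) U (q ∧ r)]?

Sat(¬r) = {m1, m3, m4}
Sat(¬r ∨ q) = {m0, m1, m3, m4}
Sat(q ∧ r) = {m0}
A[(¬r ∨ q) U (q ∧ r)]: least fixpoint, start Z0 = Sat((q ∧ r)) = {m0}, add states in Sat(¬r ∨ q) with every successor in Z. Z1 = {m0, m3, m4}; fixed.
Sat(A[(¬r ∨ q) U (q ∧ r)]) = {m0, m3, m4}
EF A[(¬r ∨ q) U (q ∧ r)]: least fixpoint, start Z0 = {m0, m3, m4}, add states with some successor in Z. Z1 = {m0, m2, m3, m4}; fixed.
Sat(EF A[(¬r ∨ q) U (q ∧ r)]) = {m0, m2, m3, m4}

{m0, m2, m3, m4}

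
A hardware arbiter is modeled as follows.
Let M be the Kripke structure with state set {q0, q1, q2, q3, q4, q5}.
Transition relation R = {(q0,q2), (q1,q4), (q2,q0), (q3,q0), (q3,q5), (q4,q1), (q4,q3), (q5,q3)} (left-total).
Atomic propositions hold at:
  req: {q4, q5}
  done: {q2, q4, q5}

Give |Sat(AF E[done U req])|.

3

E[done U req]: least fixpoint, start Z0 = Sat(req) = {q4, q5}, add states in Sat(done) with some successor in Z. Already a fixed point.
Sat(E[done U req]) = {q4, q5}
AF E[done U req]: least fixpoint, start Z0 = {q4, q5}, add states with every successor in Z. Z1 = {q1, q4, q5}; fixed.
Sat(AF E[done U req]) = {q1, q4, q5}
|Sat(AF E[done U req])| = |{q1, q4, q5}| = 3.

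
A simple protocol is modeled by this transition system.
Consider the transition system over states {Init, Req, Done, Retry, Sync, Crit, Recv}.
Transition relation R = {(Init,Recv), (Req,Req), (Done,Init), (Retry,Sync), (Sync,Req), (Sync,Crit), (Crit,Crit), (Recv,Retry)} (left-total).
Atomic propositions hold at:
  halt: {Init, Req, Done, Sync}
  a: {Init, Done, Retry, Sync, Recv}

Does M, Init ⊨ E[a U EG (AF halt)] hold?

AF halt: least fixpoint, start Z0 = {Init, Req, Done, Sync}, add states with every successor in Z. Z1 = {Init, Req, Done, Retry, Sync}; Z2 = {Init, Req, Done, Retry, Sync, Recv}; fixed.
Sat(AF halt) = {Init, Req, Done, Retry, Sync, Recv}
EG (AF halt): greatest fixpoint, start Z0 = {Init, Req, Done, Retry, Sync, Recv}, keep only states in Sat with some successor in Z. Already a fixed point.
Sat(EG (AF halt)) = {Init, Req, Done, Retry, Sync, Recv}
E[a U EG (AF halt)]: least fixpoint, start Z0 = Sat(EG (AF halt)) = {Init, Req, Done, Retry, Sync, Recv}, add states in Sat(a) with some successor in Z. Already a fixed point.
Sat(E[a U EG (AF halt)]) = {Init, Req, Done, Retry, Sync, Recv}
Init ∈ Sat(E[a U EG (AF halt)]) = {Init, Req, Done, Retry, Sync, Recv}, so the formula holds at Init.

Yes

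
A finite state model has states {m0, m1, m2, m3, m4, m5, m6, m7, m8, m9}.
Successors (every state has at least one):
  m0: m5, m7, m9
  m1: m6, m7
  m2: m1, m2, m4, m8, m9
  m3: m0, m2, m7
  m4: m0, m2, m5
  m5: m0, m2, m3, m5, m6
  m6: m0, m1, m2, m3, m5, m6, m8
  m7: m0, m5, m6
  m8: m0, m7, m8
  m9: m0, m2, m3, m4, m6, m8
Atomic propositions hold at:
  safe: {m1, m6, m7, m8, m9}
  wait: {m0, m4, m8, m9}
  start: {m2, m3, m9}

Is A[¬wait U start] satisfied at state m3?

Sat(¬wait) = {m1, m2, m3, m5, m6, m7}
A[¬wait U start]: least fixpoint, start Z0 = Sat(start) = {m2, m3, m9}, add states in Sat(¬wait) with every successor in Z. Already a fixed point.
Sat(A[¬wait U start]) = {m2, m3, m9}
m3 ∈ Sat(A[¬wait U start]) = {m2, m3, m9}, so the formula holds at m3.

Yes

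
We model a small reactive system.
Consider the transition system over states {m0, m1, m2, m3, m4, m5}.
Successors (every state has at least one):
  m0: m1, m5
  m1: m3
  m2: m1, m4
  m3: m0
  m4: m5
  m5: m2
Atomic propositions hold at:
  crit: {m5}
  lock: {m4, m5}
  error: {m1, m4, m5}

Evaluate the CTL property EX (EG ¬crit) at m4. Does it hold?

No

Sat(¬crit) = {m0, m1, m2, m3, m4}
EG ¬crit: greatest fixpoint, start Z0 = {m0, m1, m2, m3, m4}, keep only states in Sat with some successor in Z. Z1 = {m0, m1, m2, m3}; fixed.
Sat(EG ¬crit) = {m0, m1, m2, m3}
Sat(EX (EG ¬crit)) = {s : some successor in {m0, m1, m2, m3}} = {m0, m1, m2, m3, m5}
m4 ∉ Sat(EX (EG ¬crit)) = {m0, m1, m2, m3, m5}, so the formula does not hold at m4.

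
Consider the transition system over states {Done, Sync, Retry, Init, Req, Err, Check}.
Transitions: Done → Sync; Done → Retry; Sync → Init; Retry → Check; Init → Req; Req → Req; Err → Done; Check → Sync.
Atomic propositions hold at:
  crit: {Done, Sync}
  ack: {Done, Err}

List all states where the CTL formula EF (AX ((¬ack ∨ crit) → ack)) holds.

{Err}

Sat(¬ack) = {Sync, Retry, Init, Req, Check}
Sat(¬ack ∨ crit) = {Done, Sync, Retry, Init, Req, Check}
Sat((¬ack ∨ crit) → ack) = {Done, Err}
Sat(AX ((¬ack ∨ crit) → ack)) = {s : every successor in {Done, Err}} = {Err}
EF (AX ((¬ack ∨ crit) → ack)): least fixpoint, start Z0 = {Err}, add states with some successor in Z. Already a fixed point.
Sat(EF (AX ((¬ack ∨ crit) → ack))) = {Err}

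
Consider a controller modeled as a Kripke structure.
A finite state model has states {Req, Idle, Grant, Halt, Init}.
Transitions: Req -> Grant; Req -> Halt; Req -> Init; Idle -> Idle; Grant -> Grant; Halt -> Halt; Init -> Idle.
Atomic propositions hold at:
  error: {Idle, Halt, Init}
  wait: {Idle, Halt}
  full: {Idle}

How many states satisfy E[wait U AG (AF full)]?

2

AF full: least fixpoint, start Z0 = {Idle}, add states with every successor in Z. Z1 = {Idle, Init}; fixed.
Sat(AF full) = {Idle, Init}
AG (AF full): greatest fixpoint, start Z0 = {Idle, Init}, keep only states in Sat with every successor in Z. Already a fixed point.
Sat(AG (AF full)) = {Idle, Init}
E[wait U AG (AF full)]: least fixpoint, start Z0 = Sat(AG (AF full)) = {Idle, Init}, add states in Sat(wait) with some successor in Z. Already a fixed point.
Sat(E[wait U AG (AF full)]) = {Idle, Init}
|Sat(E[wait U AG (AF full)])| = |{Idle, Init}| = 2.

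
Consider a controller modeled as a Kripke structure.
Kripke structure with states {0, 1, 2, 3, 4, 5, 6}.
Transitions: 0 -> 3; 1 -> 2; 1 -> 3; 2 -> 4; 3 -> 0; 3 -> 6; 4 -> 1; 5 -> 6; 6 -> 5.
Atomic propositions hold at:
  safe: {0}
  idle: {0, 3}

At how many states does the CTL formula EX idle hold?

Sat(EX idle) = {s : some successor in {0, 3}} = {0, 1, 3}
|Sat(EX idle)| = |{0, 1, 3}| = 3.

3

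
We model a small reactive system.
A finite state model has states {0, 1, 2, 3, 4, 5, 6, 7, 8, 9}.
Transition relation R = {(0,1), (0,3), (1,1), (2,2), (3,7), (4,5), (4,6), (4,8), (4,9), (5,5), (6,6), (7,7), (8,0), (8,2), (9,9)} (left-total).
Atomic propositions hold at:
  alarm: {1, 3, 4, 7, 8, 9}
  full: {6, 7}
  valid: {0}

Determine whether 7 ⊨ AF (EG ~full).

No

Sat(~full) = {0, 1, 2, 3, 4, 5, 8, 9}
EG ~full: greatest fixpoint, start Z0 = {0, 1, 2, 3, 4, 5, 8, 9}, keep only states in Sat with some successor in Z. Z1 = {0, 1, 2, 4, 5, 8, 9}; fixed.
Sat(EG ~full) = {0, 1, 2, 4, 5, 8, 9}
AF (EG ~full): least fixpoint, start Z0 = {0, 1, 2, 4, 5, 8, 9}, add states with every successor in Z. Already a fixed point.
Sat(AF (EG ~full)) = {0, 1, 2, 4, 5, 8, 9}
7 ∉ Sat(AF (EG ~full)) = {0, 1, 2, 4, 5, 8, 9}, so the formula does not hold at 7.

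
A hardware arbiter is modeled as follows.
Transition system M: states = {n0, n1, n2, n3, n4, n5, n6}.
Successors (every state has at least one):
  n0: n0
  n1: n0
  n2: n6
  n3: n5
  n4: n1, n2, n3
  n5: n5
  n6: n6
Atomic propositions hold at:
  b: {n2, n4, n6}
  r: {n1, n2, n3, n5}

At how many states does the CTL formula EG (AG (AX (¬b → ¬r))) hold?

4

Sat(¬b) = {n0, n1, n3, n5}
Sat(¬r) = {n0, n4, n6}
Sat(¬b → ¬r) = {n0, n2, n4, n6}
Sat(AX (¬b → ¬r)) = {s : every successor in {n0, n2, n4, n6}} = {n0, n1, n2, n6}
AG (AX (¬b → ¬r)): greatest fixpoint, start Z0 = {n0, n1, n2, n6}, keep only states in Sat with every successor in Z. Already a fixed point.
Sat(AG (AX (¬b → ¬r))) = {n0, n1, n2, n6}
EG (AG (AX (¬b → ¬r))): greatest fixpoint, start Z0 = {n0, n1, n2, n6}, keep only states in Sat with some successor in Z. Already a fixed point.
Sat(EG (AG (AX (¬b → ¬r)))) = {n0, n1, n2, n6}
|Sat(EG (AG (AX (¬b → ¬r))))| = |{n0, n1, n2, n6}| = 4.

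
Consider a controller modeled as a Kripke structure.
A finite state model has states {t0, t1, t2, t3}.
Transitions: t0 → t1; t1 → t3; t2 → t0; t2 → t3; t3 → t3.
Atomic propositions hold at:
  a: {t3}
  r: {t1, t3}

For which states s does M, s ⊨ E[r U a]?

{t1, t3}

E[r U a]: least fixpoint, start Z0 = Sat(a) = {t3}, add states in Sat(r) with some successor in Z. Z1 = {t1, t3}; fixed.
Sat(E[r U a]) = {t1, t3}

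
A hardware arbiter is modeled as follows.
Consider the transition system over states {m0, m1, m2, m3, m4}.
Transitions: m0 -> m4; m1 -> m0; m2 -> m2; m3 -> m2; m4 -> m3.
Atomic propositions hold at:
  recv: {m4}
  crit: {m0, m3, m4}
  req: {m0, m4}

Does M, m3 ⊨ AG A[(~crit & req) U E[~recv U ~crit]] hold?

Sat(~crit) = {m1, m2}
Sat(~crit & req) = ∅
Sat(~recv) = {m0, m1, m2, m3}
E[~recv U ~crit]: least fixpoint, start Z0 = Sat(~crit) = {m1, m2}, add states in Sat(~recv) with some successor in Z. Z1 = {m1, m2, m3}; fixed.
Sat(E[~recv U ~crit]) = {m1, m2, m3}
A[(~crit & req) U E[~recv U ~crit]]: least fixpoint, start Z0 = Sat(E[~recv U ~crit]) = {m1, m2, m3}, add states in Sat(~crit & req) with every successor in Z. Already a fixed point.
Sat(A[(~crit & req) U E[~recv U ~crit]]) = {m1, m2, m3}
AG A[(~crit & req) U E[~recv U ~crit]]: greatest fixpoint, start Z0 = {m1, m2, m3}, keep only states in Sat with every successor in Z. Z1 = {m2, m3}; fixed.
Sat(AG A[(~crit & req) U E[~recv U ~crit]]) = {m2, m3}
m3 ∈ Sat(AG A[(~crit & req) U E[~recv U ~crit]]) = {m2, m3}, so the formula holds at m3.

Yes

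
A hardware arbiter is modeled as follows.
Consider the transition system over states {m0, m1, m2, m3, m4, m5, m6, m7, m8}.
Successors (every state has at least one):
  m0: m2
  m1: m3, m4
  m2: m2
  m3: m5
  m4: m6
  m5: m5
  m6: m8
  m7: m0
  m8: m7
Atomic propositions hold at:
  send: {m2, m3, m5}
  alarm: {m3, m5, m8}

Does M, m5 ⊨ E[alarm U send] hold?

Yes

E[alarm U send]: least fixpoint, start Z0 = Sat(send) = {m2, m3, m5}, add states in Sat(alarm) with some successor in Z. Already a fixed point.
Sat(E[alarm U send]) = {m2, m3, m5}
m5 ∈ Sat(E[alarm U send]) = {m2, m3, m5}, so the formula holds at m5.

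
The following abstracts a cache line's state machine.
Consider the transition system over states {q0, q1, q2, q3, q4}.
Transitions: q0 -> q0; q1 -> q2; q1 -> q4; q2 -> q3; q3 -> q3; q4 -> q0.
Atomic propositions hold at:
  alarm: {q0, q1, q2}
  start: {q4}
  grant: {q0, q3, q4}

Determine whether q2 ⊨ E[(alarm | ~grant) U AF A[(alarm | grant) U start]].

No

Sat(~grant) = {q1, q2}
Sat(alarm | ~grant) = {q0, q1, q2}
Sat(alarm | grant) = {q0, q1, q2, q3, q4}
A[(alarm | grant) U start]: least fixpoint, start Z0 = Sat(start) = {q4}, add states in Sat(alarm | grant) with every successor in Z. Already a fixed point.
Sat(A[(alarm | grant) U start]) = {q4}
AF A[(alarm | grant) U start]: least fixpoint, start Z0 = {q4}, add states with every successor in Z. Already a fixed point.
Sat(AF A[(alarm | grant) U start]) = {q4}
E[(alarm | ~grant) U AF A[(alarm | grant) U start]]: least fixpoint, start Z0 = Sat(AF A[(alarm | grant) U start]) = {q4}, add states in Sat(alarm | ~grant) with some successor in Z. Z1 = {q1, q4}; fixed.
Sat(E[(alarm | ~grant) U AF A[(alarm | grant) U start]]) = {q1, q4}
q2 ∉ Sat(E[(alarm | ~grant) U AF A[(alarm | grant) U start]]) = {q1, q4}, so the formula does not hold at q2.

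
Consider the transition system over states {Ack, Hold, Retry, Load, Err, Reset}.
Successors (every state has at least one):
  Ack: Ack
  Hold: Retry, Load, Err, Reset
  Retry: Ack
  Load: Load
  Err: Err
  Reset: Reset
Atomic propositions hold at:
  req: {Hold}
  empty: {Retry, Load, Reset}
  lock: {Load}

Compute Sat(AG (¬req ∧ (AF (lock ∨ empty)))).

{Load, Reset}

Sat(¬req) = {Ack, Retry, Load, Err, Reset}
Sat(lock ∨ empty) = {Retry, Load, Reset}
AF (lock ∨ empty): least fixpoint, start Z0 = {Retry, Load, Reset}, add states with every successor in Z. Already a fixed point.
Sat(AF (lock ∨ empty)) = {Retry, Load, Reset}
Sat(¬req ∧ (AF (lock ∨ empty))) = {Retry, Load, Reset}
AG (¬req ∧ (AF (lock ∨ empty))): greatest fixpoint, start Z0 = {Retry, Load, Reset}, keep only states in Sat with every successor in Z. Z1 = {Load, Reset}; fixed.
Sat(AG (¬req ∧ (AF (lock ∨ empty)))) = {Load, Reset}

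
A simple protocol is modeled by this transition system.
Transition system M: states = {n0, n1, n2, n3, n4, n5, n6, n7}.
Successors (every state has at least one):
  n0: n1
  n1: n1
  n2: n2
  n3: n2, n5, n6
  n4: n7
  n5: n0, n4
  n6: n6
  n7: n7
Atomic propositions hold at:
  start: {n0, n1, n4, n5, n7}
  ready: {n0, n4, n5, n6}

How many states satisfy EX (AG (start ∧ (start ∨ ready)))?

6

Sat(start ∨ ready) = {n0, n1, n4, n5, n6, n7}
Sat(start ∧ (start ∨ ready)) = {n0, n1, n4, n5, n7}
AG (start ∧ (start ∨ ready)): greatest fixpoint, start Z0 = {n0, n1, n4, n5, n7}, keep only states in Sat with every successor in Z. Already a fixed point.
Sat(AG (start ∧ (start ∨ ready))) = {n0, n1, n4, n5, n7}
Sat(EX (AG (start ∧ (start ∨ ready)))) = {s : some successor in {n0, n1, n4, n5, n7}} = {n0, n1, n3, n4, n5, n7}
|Sat(EX (AG (start ∧ (start ∨ ready))))| = |{n0, n1, n3, n4, n5, n7}| = 6.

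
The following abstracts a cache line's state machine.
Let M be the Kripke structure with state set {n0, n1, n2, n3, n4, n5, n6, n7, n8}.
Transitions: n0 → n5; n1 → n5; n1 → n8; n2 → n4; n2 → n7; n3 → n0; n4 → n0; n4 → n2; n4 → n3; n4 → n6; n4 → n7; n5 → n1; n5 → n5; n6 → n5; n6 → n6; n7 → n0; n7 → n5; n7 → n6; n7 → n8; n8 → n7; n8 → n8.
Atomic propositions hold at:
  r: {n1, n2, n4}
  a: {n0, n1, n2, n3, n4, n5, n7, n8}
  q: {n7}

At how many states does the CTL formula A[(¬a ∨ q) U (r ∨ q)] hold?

4

Sat(¬a) = {n6}
Sat(¬a ∨ q) = {n6, n7}
Sat(r ∨ q) = {n1, n2, n4, n7}
A[(¬a ∨ q) U (r ∨ q)]: least fixpoint, start Z0 = Sat((r ∨ q)) = {n1, n2, n4, n7}, add states in Sat(¬a ∨ q) with every successor in Z. Already a fixed point.
Sat(A[(¬a ∨ q) U (r ∨ q)]) = {n1, n2, n4, n7}
|Sat(A[(¬a ∨ q) U (r ∨ q)])| = |{n1, n2, n4, n7}| = 4.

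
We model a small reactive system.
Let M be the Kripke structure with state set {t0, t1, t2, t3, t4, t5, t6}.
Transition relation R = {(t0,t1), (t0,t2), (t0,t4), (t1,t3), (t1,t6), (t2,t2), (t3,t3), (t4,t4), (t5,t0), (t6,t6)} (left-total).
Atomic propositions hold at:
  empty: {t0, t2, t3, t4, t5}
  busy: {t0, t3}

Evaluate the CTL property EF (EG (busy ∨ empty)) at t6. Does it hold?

Sat(busy ∨ empty) = {t0, t2, t3, t4, t5}
EG (busy ∨ empty): greatest fixpoint, start Z0 = {t0, t2, t3, t4, t5}, keep only states in Sat with some successor in Z. Already a fixed point.
Sat(EG (busy ∨ empty)) = {t0, t2, t3, t4, t5}
EF (EG (busy ∨ empty)): least fixpoint, start Z0 = {t0, t2, t3, t4, t5}, add states with some successor in Z. Z1 = {t0, t1, t2, t3, t4, t5}; fixed.
Sat(EF (EG (busy ∨ empty))) = {t0, t1, t2, t3, t4, t5}
t6 ∉ Sat(EF (EG (busy ∨ empty))) = {t0, t1, t2, t3, t4, t5}, so the formula does not hold at t6.

No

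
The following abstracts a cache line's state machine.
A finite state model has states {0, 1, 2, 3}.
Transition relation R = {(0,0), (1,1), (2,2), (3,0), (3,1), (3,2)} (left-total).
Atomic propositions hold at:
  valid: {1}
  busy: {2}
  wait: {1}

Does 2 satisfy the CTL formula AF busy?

AF busy: least fixpoint, start Z0 = {2}, add states with every successor in Z. Already a fixed point.
Sat(AF busy) = {2}
2 ∈ Sat(AF busy) = {2}, so the formula holds at 2.

Yes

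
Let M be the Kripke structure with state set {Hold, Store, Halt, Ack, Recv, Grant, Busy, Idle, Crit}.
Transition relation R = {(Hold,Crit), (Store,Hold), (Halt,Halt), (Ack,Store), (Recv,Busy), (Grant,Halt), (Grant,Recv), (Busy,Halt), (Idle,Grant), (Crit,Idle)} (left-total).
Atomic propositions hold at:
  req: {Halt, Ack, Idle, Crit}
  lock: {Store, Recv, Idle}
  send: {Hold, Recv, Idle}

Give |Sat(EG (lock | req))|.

Sat(lock | req) = {Store, Halt, Ack, Recv, Idle, Crit}
EG (lock | req): greatest fixpoint, start Z0 = {Store, Halt, Ack, Recv, Idle, Crit}, keep only states in Sat with some successor in Z. Z1 = {Halt, Ack, Crit}; Z2 = {Halt}; fixed.
Sat(EG (lock | req)) = {Halt}
|Sat(EG (lock | req))| = |{Halt}| = 1.

1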